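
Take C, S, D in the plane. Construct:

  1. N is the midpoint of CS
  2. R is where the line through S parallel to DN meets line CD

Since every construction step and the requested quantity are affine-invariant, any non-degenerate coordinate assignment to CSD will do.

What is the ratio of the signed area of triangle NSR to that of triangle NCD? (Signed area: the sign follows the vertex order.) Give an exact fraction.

[NSR]:[NCD] = -2

Work in coordinates with C = (0, 0), S = (1, 0), D = (0, 1).
1. N is the midpoint of CS ⇒ N = (1/2, 0)
2. R is where the line through S parallel to DN meets line CD ⇒ R = (0, 2)
2·[NSR] = 1, 2·[NCD] = -1/2
[NSR]:[NCD] = 1:-1/2 = -2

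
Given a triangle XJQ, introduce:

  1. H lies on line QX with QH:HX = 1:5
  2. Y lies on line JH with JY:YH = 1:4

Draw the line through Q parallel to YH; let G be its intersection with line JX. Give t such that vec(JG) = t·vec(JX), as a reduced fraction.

t = -1/5

Set X = (0, 0), J = (1, 0), Q = (0, 1); any affine frame gives the same invariant.
1. H lies on line QX with QH:HX = 1:5 ⇒ H = (0, 5/6)
2. Y lies on line JH with JY:YH = 1:4 ⇒ Y = (4/5, 1/6)
through Q parallel to YH: direction (-4/5, 2/3); meets JX at G = (6/5, 0)
G = J + t·(X−J) with t = -1/5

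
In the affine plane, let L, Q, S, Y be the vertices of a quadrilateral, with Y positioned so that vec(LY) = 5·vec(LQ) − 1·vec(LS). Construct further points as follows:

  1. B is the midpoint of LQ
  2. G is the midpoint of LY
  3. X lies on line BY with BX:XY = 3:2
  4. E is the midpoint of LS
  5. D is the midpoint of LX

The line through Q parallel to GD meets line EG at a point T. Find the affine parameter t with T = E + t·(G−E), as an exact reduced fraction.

t = 5/8

Assign L = (0, 0), Q = (1, 0), S = (0, 1), Y = (5, -1) — the answer is frame-independent, so this choice is without loss of generality.
1. B is the midpoint of LQ ⇒ B = (1/2, 0)
2. G is the midpoint of LY ⇒ G = (5/2, -1/2)
3. X lies on line BY with BX:XY = 3:2 ⇒ X = (16/5, -3/5)
4. E is the midpoint of LS ⇒ E = (0, 1/2)
5. D is the midpoint of LX ⇒ D = (8/5, -3/10)
through Q parallel to GD: direction (-9/10, 1/5); meets EG at T = (25/16, -1/8)
T = E + t·(G−E) with t = 5/8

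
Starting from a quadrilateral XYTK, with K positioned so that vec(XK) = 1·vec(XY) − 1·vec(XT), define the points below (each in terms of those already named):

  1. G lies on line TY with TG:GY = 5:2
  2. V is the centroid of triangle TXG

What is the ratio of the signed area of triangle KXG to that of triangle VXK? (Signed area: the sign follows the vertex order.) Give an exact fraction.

Choose coordinates X = (0, 0), Y = (1, 0), T = (0, 1), K = (1, -1).
1. G lies on line TY with TG:GY = 5:2 ⇒ G = (5/7, 2/7)
2. V is the centroid of triangle TXG ⇒ V = (5/21, 3/7)
2·[KXG] = -1, 2·[VXK] = 2/3
[KXG]:[VXK] = -1:2/3 = -3/2

[KXG]:[VXK] = -3/2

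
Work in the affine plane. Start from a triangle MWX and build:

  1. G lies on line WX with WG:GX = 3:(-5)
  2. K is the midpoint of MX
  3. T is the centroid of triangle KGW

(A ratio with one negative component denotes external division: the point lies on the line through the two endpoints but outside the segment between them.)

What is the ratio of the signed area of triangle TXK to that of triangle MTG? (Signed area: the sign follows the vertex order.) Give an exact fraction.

Assign M = (0, 0), W = (1, 0), X = (0, 1) — the answer is frame-independent, so this choice is without loss of generality.
1. G lies on line WX with WG:GX = 3:(-5) ⇒ G = (5/2, -3/2)
2. K is the midpoint of MX ⇒ K = (0, 1/2)
3. T is the centroid of triangle KGW ⇒ T = (7/6, -1/3)
2·[TXK] = 7/12, 2·[MTG] = -11/12
[TXK]:[MTG] = 7/12:-11/12 = -7/11

[TXK]:[MTG] = -7/11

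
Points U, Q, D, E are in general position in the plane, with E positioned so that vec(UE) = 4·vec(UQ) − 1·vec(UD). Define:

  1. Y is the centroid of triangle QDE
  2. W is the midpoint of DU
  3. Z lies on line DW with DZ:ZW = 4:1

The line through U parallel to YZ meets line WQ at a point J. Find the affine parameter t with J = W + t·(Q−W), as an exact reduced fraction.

Work in coordinates with U = (0, 0), Q = (1, 0), D = (0, 1), E = (4, -1).
1. Y is the centroid of triangle QDE ⇒ Y = (5/3, 0)
2. W is the midpoint of DU ⇒ W = (0, 1/2)
3. Z lies on line DW with DZ:ZW = 4:1 ⇒ Z = (0, 3/5)
through U parallel to YZ: direction (-5/3, 3/5); meets WQ at J = (25/7, -9/7)
J = W + t·(Q−W) with t = 25/7

t = 25/7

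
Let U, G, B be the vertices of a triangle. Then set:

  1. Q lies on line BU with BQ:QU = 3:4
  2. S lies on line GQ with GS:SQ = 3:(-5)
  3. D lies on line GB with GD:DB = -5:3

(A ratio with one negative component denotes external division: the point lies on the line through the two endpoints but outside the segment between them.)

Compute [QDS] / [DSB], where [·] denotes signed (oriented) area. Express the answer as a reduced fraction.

[QDS]:[DSB] = 25/9

Assign U = (0, 0), G = (1, 0), B = (0, 1) — the answer is frame-independent, so this choice is without loss of generality.
1. Q lies on line BU with BQ:QU = 3:4 ⇒ Q = (0, 4/7)
2. S lies on line GQ with GS:SQ = 3:(-5) ⇒ S = (5/2, -6/7)
3. D lies on line GB with GD:DB = -5:3 ⇒ D = (-3/2, 5/2)
2·[QDS] = -75/28, 2·[DSB] = -27/28
[QDS]:[DSB] = -75/28:-27/28 = 25/9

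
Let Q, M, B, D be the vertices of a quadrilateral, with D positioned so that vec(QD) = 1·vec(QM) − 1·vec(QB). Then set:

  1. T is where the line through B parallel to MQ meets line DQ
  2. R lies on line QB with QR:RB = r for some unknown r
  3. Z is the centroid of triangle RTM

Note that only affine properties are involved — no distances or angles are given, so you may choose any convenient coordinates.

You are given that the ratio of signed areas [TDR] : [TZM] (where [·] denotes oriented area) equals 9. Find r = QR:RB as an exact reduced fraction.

Work in coordinates with Q = (0, 0), M = (1, 0), B = (0, 1), D = (1, -1).
1. T is where the line through B parallel to MQ meets line DQ ⇒ T = (-1, 1)
2. With QR:RB = r, write λ = r/(r+1) so R = Q + λ·(B−Q); R is affine-linear in λ
3. Z is the centroid of triangle RTM ⇒ Z is an affine combination of earlier points and hence also affine-linear in λ
Every point depending on R is an affine combination of R and λ-independent points, so each such coordinate is linear in λ; the λ² term in each signed area is a multiple of (B−Q)×(B−Q) = 0, so 2·[TDR] and 2·[TZM] are each linear in λ. Evaluating at λ=0 and λ=1:
  2·[TDR] = 2·λ,   2·[TZM] = -2/3·λ + 1/3
So [TDR]:[TZM] = (2·λ) / (-2/3·λ + 1/3). Setting this equal to 9:
  2·λ = 9·(-2/3·λ + 1/3)  ⇒  λ = 3/8
Then r = λ/(1−λ) = (3/8)/(5/8) = 3/5. Check: with r = 3/5, R = (0, 3/8) and [TDR]:[TZM] = 9 as required.

r = 3/5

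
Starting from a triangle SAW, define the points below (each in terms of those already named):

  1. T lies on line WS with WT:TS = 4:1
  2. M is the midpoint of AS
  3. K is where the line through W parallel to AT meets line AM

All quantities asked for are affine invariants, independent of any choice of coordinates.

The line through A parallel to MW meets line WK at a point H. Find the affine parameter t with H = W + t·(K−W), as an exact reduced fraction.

t = 1/9

Assign S = (0, 0), A = (1, 0), W = (0, 1) — the answer is frame-independent, so this choice is without loss of generality.
1. T lies on line WS with WT:TS = 4:1 ⇒ T = (0, 1/5)
2. M is the midpoint of AS ⇒ M = (1/2, 0)
3. K is where the line through W parallel to AT meets line AM ⇒ K = (5, 0)
through A parallel to MW: direction (-1/2, 1); meets WK at H = (5/9, 8/9)
H = W + t·(K−W) with t = 1/9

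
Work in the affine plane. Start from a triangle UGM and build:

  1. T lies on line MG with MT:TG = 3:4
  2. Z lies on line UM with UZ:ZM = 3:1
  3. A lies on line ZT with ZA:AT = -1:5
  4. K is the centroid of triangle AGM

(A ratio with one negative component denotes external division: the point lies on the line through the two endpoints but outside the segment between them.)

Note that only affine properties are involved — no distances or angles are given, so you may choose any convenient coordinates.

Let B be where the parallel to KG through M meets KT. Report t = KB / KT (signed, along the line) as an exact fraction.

t = 7/4

Work in coordinates with U = (0, 0), G = (1, 0), M = (0, 1).
1. T lies on line MG with MT:TG = 3:4 ⇒ T = (3/7, 4/7)
2. Z lies on line UM with UZ:ZM = 3:1 ⇒ Z = (0, 3/4)
3. A lies on line ZT with ZA:AT = -1:5 ⇒ A = (-3/28, 89/112)
4. K is the centroid of triangle AGM ⇒ K = (25/84, 67/112)
through M parallel to KG: direction (59/84, -67/112); meets KT at B = (59/112, 247/448)
B = K + t·(T−K) with t = 7/4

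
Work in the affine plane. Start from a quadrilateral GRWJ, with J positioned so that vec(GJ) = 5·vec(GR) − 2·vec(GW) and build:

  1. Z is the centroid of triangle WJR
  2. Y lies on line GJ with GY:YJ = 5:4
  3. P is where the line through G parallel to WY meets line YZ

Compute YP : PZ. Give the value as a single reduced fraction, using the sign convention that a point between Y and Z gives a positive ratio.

YP:PZ = -75/89

Set G = (0, 0), R = (1, 0), W = (0, 1), J = (5, -2); any affine frame gives the same invariant.
1. Z is the centroid of triangle WJR ⇒ Z = (2, -1/3)
2. Y lies on line GJ with GY:YJ = 5:4 ⇒ Y = (25/9, -10/9)
3. P is where the line through G parallel to WY meets line YZ ⇒ P = (125/18, -95/18)
P = Y + t·(Z−Y) with t = -75/14, so YP:PZ = t:(1−t) = -75/14:89/14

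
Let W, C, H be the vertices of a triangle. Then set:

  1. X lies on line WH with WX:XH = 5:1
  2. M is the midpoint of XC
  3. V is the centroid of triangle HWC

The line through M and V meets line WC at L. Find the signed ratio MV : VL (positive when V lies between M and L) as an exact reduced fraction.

MV:VL = 1/4

Choose coordinates W = (0, 0), C = (1, 0), H = (0, 1).
1. X lies on line WH with WX:XH = 5:1 ⇒ X = (0, 5/6)
2. M is the midpoint of XC ⇒ M = (1/2, 5/12)
3. V is the centroid of triangle HWC ⇒ V = (1/3, 1/3)
line MV meets WC at L = (-1/3, 0)
V = M + t·(L−M) with t = 1/5, so MV:VL = 1/5:4/5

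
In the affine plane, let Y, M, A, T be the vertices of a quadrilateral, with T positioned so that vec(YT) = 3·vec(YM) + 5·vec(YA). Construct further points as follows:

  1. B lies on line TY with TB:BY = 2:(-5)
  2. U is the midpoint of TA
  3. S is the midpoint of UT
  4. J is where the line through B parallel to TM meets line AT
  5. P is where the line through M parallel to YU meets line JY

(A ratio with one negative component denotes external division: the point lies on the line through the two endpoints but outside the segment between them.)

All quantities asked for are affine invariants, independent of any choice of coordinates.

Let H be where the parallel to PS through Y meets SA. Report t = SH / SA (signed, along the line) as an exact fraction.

t = -122/3

Choose coordinates Y = (0, 0), M = (1, 0), A = (0, 1), T = (3, 5).
1. B lies on line TY with TB:BY = 2:(-5) ⇒ B = (5, 25/3)
2. U is the midpoint of TA ⇒ U = (3/2, 3)
3. S is the midpoint of UT ⇒ S = (9/4, 4)
4. J is where the line through B parallel to TM meets line AT ⇒ J = (31/7, 145/21)
5. P is where the line through M parallel to YU meets line JY ⇒ P = (186/41, 290/41)
through Y parallel to PS: direction (-375/164, -126/41); meets SA at H = (375/4, 126)
H = S + t·(A−S) with t = -122/3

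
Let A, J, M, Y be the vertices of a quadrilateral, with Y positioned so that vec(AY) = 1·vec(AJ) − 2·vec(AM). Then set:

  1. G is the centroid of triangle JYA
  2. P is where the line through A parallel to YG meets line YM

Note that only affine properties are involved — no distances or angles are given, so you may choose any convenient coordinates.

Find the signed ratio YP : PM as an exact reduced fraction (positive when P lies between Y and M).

YP:PM = -2

Set A = (0, 0), J = (1, 0), M = (0, 1), Y = (1, -2); any affine frame gives the same invariant.
1. G is the centroid of triangle JYA ⇒ G = (2/3, -2/3)
2. P is where the line through A parallel to YG meets line YM ⇒ P = (-1, 4)
P = Y + t·(M−Y) with t = 2, so YP:PM = t:(1−t) = 2:-1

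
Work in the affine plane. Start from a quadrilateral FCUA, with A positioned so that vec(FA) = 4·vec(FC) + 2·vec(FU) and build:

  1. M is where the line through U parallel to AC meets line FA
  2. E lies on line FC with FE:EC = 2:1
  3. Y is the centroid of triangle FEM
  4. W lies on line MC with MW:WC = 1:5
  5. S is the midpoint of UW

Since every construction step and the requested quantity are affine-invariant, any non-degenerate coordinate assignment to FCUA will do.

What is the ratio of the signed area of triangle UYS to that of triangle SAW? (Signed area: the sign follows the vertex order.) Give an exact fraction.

[UYS]:[SAW] = 62/165

Assign F = (0, 0), C = (1, 0), U = (0, 1), A = (4, 2) — the answer is frame-independent, so this choice is without loss of generality.
1. M is where the line through U parallel to AC meets line FA ⇒ M = (-6, -3)
2. E lies on line FC with FE:EC = 2:1 ⇒ E = (2/3, 0)
3. Y is the centroid of triangle FEM ⇒ Y = (-16/9, -1)
4. W lies on line MC with MW:WC = 1:5 ⇒ W = (-29/6, -5/2)
5. S is the midpoint of UW ⇒ S = (-29/12, -3/4)
2·[UYS] = -31/18, 2·[SAW] = -55/12
[UYS]:[SAW] = -31/18:-55/12 = 62/165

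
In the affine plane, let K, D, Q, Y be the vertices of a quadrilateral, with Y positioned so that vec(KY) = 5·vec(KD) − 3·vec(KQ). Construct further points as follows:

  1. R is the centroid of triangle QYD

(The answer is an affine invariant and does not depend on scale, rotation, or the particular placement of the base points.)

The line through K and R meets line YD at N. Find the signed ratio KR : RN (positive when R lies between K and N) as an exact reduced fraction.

Assign K = (0, 0), D = (1, 0), Q = (0, 1), Y = (5, -3) — the answer is frame-independent, so this choice is without loss of generality.
1. R is the centroid of triangle QYD ⇒ R = (2, -2/3)
line KR meets YD at N = (9/5, -3/5)
R = K + t·(N−K) with t = 10/9, so KR:RN = 10/9:-1/9

KR:RN = -10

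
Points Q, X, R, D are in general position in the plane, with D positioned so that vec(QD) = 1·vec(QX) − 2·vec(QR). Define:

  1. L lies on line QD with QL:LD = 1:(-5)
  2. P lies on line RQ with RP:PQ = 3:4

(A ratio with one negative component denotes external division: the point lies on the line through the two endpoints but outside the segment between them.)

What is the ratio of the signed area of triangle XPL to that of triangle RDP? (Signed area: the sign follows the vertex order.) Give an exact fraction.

[XPL]:[RDP] = -1/2

Set Q = (0, 0), X = (1, 0), R = (0, 1), D = (1, -2); any affine frame gives the same invariant.
1. L lies on line QD with QL:LD = 1:(-5) ⇒ L = (-1/4, 1/2)
2. P lies on line RQ with RP:PQ = 3:4 ⇒ P = (0, 4/7)
2·[XPL] = 3/14, 2·[RDP] = -3/7
[XPL]:[RDP] = 3/14:-3/7 = -1/2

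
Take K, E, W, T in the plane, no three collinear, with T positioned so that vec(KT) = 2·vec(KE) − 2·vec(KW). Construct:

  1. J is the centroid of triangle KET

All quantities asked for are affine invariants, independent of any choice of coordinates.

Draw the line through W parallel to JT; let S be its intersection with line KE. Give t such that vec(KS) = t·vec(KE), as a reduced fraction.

Assign K = (0, 0), E = (1, 0), W = (0, 1), T = (2, -2) — the answer is frame-independent, so this choice is without loss of generality.
1. J is the centroid of triangle KET ⇒ J = (1, -2/3)
through W parallel to JT: direction (1, -4/3); meets KE at S = (3/4, 0)
S = K + t·(E−K) with t = 3/4

t = 3/4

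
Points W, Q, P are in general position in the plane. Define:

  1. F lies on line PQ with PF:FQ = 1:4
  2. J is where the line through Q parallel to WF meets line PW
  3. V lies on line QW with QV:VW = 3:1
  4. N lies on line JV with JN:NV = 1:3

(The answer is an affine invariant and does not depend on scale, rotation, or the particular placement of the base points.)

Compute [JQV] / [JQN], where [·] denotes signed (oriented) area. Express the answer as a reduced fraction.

[JQV]:[JQN] = 4

Assign W = (0, 0), Q = (1, 0), P = (0, 1) — the answer is frame-independent, so this choice is without loss of generality.
1. F lies on line PQ with PF:FQ = 1:4 ⇒ F = (1/5, 4/5)
2. J is where the line through Q parallel to WF meets line PW ⇒ J = (0, -4)
3. V lies on line QW with QV:VW = 3:1 ⇒ V = (1/4, 0)
4. N lies on line JV with JN:NV = 1:3 ⇒ N = (1/16, -3)
2·[JQV] = 3, 2·[JQN] = 3/4
[JQV]:[JQN] = 3:3/4 = 4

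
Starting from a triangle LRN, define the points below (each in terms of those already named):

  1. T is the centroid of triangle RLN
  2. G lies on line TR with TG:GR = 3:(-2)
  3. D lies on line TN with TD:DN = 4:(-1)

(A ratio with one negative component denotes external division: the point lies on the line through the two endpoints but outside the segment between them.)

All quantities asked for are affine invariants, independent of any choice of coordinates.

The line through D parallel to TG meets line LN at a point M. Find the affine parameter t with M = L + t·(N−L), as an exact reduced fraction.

Assign L = (0, 0), R = (1, 0), N = (0, 1) — the answer is frame-independent, so this choice is without loss of generality.
1. T is the centroid of triangle RLN ⇒ T = (1/3, 1/3)
2. G lies on line TR with TG:GR = 3:(-2) ⇒ G = (7/3, -2/3)
3. D lies on line TN with TD:DN = 4:(-1) ⇒ D = (-1/9, 11/9)
through D parallel to TG: direction (2, -1); meets LN at M = (0, 7/6)
M = L + t·(N−L) with t = 7/6

t = 7/6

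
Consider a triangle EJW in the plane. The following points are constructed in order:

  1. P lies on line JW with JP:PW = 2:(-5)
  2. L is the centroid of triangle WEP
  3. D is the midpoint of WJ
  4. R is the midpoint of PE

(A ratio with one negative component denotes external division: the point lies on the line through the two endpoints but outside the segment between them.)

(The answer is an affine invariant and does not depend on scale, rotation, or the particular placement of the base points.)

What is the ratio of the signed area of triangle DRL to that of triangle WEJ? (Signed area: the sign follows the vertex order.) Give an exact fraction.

[DRL]:[WEJ] = -1/12

Choose coordinates E = (0, 0), J = (1, 0), W = (0, 1).
1. P lies on line JW with JP:PW = 2:(-5) ⇒ P = (5/3, -2/3)
2. L is the centroid of triangle WEP ⇒ L = (5/9, 1/9)
3. D is the midpoint of WJ ⇒ D = (1/2, 1/2)
4. R is the midpoint of PE ⇒ R = (5/6, -1/3)
2·[DRL] = -1/12, 2·[WEJ] = 1
[DRL]:[WEJ] = -1/12:1 = -1/12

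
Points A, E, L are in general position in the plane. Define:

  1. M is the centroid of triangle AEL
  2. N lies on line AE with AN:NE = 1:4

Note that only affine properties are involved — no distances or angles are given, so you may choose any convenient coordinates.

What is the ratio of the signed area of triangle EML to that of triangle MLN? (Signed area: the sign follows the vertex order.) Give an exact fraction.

[EML]:[MLN] = -5/3

Work in coordinates with A = (0, 0), E = (1, 0), L = (0, 1).
1. M is the centroid of triangle AEL ⇒ M = (1/3, 1/3)
2. N lies on line AE with AN:NE = 1:4 ⇒ N = (1/5, 0)
2·[EML] = -1/3, 2·[MLN] = 1/5
[EML]:[MLN] = -1/3:1/5 = -5/3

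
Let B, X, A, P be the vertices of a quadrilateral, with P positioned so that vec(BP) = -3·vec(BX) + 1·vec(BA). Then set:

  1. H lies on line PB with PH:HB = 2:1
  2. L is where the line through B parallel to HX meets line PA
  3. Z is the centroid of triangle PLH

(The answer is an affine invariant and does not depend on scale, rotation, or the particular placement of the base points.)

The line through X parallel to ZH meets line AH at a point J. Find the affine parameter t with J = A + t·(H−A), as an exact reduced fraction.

Work in coordinates with B = (0, 0), X = (1, 0), A = (0, 1), P = (-3, 1).
1. H lies on line PB with PH:HB = 2:1 ⇒ H = (-1, 1/3)
2. L is where the line through B parallel to HX meets line PA ⇒ L = (-6, 1)
3. Z is the centroid of triangle PLH ⇒ Z = (-10/3, 7/9)
through X parallel to ZH: direction (7/3, -4/9); meets AH at J = (-17/18, 10/27)
J = A + t·(H−A) with t = 17/18

t = 17/18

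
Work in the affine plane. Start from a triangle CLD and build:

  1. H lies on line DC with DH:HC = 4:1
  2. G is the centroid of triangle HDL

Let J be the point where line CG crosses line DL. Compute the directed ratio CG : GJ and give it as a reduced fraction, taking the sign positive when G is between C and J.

Work in coordinates with C = (0, 0), L = (1, 0), D = (0, 1).
1. H lies on line DC with DH:HC = 4:1 ⇒ H = (0, 1/5)
2. G is the centroid of triangle HDL ⇒ G = (1/3, 2/5)
line CG meets DL at J = (5/11, 6/11)
G = C + t·(J−C) with t = 11/15, so CG:GJ = 11/15:4/15

CG:GJ = 11/4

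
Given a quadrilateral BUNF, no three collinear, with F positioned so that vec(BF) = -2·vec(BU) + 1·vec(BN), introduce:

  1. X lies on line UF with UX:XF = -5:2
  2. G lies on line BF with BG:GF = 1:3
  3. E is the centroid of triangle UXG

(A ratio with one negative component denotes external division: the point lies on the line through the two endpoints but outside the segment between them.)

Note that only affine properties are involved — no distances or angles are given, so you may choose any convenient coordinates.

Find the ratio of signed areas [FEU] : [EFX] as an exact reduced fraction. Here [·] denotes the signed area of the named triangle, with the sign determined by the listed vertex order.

[FEU]:[EFX] = 3/2

Assign B = (0, 0), U = (1, 0), N = (0, 1), F = (-2, 1) — the answer is frame-independent, so this choice is without loss of generality.
1. X lies on line UF with UX:XF = -5:2 ⇒ X = (-4, 5/3)
2. G lies on line BF with BG:GF = 1:3 ⇒ G = (-1/2, 1/4)
3. E is the centroid of triangle UXG ⇒ E = (-7/6, 23/36)
2·[FEU] = 1/4, 2·[EFX] = 1/6
[FEU]:[EFX] = 1/4:1/6 = 3/2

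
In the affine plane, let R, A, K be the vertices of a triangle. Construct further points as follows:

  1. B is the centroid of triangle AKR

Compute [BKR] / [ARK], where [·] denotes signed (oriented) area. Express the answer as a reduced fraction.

[BKR]:[ARK] = -1/3

Set R = (0, 0), A = (1, 0), K = (0, 1); any affine frame gives the same invariant.
1. B is the centroid of triangle AKR ⇒ B = (1/3, 1/3)
2·[BKR] = 1/3, 2·[ARK] = -1
[BKR]:[ARK] = 1/3:-1 = -1/3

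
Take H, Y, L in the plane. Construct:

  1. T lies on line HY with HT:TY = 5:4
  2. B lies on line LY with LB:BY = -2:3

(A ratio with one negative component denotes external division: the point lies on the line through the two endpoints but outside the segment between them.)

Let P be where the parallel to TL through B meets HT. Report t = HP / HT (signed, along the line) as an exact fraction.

Assign H = (0, 0), Y = (1, 0), L = (0, 1) — the answer is frame-independent, so this choice is without loss of generality.
1. T lies on line HY with HT:TY = 5:4 ⇒ T = (5/9, 0)
2. B lies on line LY with LB:BY = -2:3 ⇒ B = (-2, 3)
through B parallel to TL: direction (-5/9, 1); meets HT at P = (-1/3, 0)
P = H + t·(T−H) with t = -3/5

t = -3/5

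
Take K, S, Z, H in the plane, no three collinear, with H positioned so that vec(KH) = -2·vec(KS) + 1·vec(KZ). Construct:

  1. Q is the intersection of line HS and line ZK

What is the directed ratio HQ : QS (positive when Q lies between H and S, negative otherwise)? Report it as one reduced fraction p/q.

HQ:QS = 2

Choose coordinates K = (0, 0), S = (1, 0), Z = (0, 1), H = (-2, 1).
1. Q is the intersection of line HS and line ZK ⇒ Q = (0, 1/3)
Q = H + t·(S−H) with t = 2/3, so HQ:QS = t:(1−t) = 2/3:1/3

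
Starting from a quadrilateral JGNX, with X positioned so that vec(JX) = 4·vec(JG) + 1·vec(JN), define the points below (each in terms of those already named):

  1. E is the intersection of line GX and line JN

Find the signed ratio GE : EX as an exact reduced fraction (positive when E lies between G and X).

Work in coordinates with J = (0, 0), G = (1, 0), N = (0, 1), X = (4, 1).
1. E is the intersection of line GX and line JN ⇒ E = (0, -1/3)
E = G + t·(X−G) with t = -1/3, so GE:EX = t:(1−t) = -1/3:4/3

GE:EX = -1/4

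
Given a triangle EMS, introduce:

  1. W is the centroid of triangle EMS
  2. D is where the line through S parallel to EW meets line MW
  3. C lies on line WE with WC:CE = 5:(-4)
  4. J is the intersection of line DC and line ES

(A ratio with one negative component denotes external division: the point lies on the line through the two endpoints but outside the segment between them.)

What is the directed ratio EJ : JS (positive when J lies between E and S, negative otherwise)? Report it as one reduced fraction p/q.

Work in coordinates with E = (0, 0), M = (1, 0), S = (0, 1).
1. W is the centroid of triangle EMS ⇒ W = (1/3, 1/3)
2. D is where the line through S parallel to EW meets line MW ⇒ D = (-1/3, 2/3)
3. C lies on line WE with WC:CE = 5:(-4) ⇒ C = (-4/3, -4/3)
4. J is the intersection of line DC and line ES ⇒ J = (0, 4/3)
J = E + t·(S−E) with t = 4/3, so EJ:JS = t:(1−t) = 4/3:-1/3

EJ:JS = -4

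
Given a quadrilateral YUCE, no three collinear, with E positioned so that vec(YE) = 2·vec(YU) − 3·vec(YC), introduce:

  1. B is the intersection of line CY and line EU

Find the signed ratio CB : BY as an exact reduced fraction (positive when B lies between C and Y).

Choose coordinates Y = (0, 0), U = (1, 0), C = (0, 1), E = (2, -3).
1. B is the intersection of line CY and line EU ⇒ B = (0, 3)
B = C + t·(Y−C) with t = -2, so CB:BY = t:(1−t) = -2:3

CB:BY = -2/3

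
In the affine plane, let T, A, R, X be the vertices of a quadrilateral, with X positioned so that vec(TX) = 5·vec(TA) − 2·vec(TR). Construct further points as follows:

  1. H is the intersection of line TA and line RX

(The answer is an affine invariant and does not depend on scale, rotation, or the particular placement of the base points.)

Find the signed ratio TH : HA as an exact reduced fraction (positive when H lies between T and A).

TH:HA = -5/2

Choose coordinates T = (0, 0), A = (1, 0), R = (0, 1), X = (5, -2).
1. H is the intersection of line TA and line RX ⇒ H = (5/3, 0)
H = T + t·(A−T) with t = 5/3, so TH:HA = t:(1−t) = 5/3:-2/3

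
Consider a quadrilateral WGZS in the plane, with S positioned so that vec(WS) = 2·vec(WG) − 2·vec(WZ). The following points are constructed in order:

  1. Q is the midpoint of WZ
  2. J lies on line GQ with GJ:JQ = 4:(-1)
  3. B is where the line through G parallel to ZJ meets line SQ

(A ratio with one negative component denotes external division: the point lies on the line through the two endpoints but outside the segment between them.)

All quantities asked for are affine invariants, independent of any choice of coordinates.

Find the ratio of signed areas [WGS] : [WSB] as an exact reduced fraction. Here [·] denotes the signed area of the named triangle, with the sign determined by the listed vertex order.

Work in coordinates with W = (0, 0), G = (1, 0), Z = (0, 1), S = (2, -2).
1. Q is the midpoint of WZ ⇒ Q = (0, 1/2)
2. J lies on line GQ with GJ:JQ = 4:(-1) ⇒ J = (-1/3, 2/3)
3. B is where the line through G parallel to ZJ meets line SQ ⇒ B = (2/3, -1/3)
2·[WGS] = -2, 2·[WSB] = 2/3
[WGS]:[WSB] = -2:2/3 = -3

[WGS]:[WSB] = -3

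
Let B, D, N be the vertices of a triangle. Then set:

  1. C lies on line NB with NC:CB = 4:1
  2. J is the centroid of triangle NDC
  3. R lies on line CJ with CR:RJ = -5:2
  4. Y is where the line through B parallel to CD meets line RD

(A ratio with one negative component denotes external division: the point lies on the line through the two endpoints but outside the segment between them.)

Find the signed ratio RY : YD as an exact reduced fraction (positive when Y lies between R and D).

Work in coordinates with B = (0, 0), D = (1, 0), N = (0, 1).
1. C lies on line NB with NC:CB = 4:1 ⇒ C = (0, 1/5)
2. J is the centroid of triangle NDC ⇒ J = (1/3, 2/5)
3. R lies on line CJ with CR:RJ = -5:2 ⇒ R = (5/9, 8/15)
4. Y is where the line through B parallel to CD meets line RD ⇒ Y = (6/5, -6/25)
Y = R + t·(D−R) with t = 29/20, so RY:YD = t:(1−t) = 29/20:-9/20

RY:YD = -29/9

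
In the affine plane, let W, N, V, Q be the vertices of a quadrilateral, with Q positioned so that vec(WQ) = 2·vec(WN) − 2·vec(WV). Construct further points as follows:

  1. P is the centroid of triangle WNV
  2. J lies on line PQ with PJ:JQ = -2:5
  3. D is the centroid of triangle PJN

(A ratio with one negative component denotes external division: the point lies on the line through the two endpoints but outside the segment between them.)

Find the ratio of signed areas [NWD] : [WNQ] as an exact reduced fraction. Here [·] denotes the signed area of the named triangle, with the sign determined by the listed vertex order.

[NWD]:[WNQ] = 10/27

Set W = (0, 0), N = (1, 0), V = (0, 1), Q = (2, -2); any affine frame gives the same invariant.
1. P is the centroid of triangle WNV ⇒ P = (1/3, 1/3)
2. J lies on line PQ with PJ:JQ = -2:5 ⇒ J = (-7/9, 17/9)
3. D is the centroid of triangle PJN ⇒ D = (5/27, 20/27)
2·[NWD] = -20/27, 2·[WNQ] = -2
[NWD]:[WNQ] = -20/27:-2 = 10/27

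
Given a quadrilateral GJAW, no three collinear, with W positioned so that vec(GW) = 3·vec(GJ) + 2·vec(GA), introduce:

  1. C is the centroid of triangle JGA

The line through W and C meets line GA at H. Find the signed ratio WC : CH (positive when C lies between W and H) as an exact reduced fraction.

Choose coordinates G = (0, 0), J = (1, 0), A = (0, 1), W = (3, 2).
1. C is the centroid of triangle JGA ⇒ C = (1/3, 1/3)
line WC meets GA at H = (0, 1/8)
C = W + t·(H−W) with t = 8/9, so WC:CH = 8/9:1/9

WC:CH = 8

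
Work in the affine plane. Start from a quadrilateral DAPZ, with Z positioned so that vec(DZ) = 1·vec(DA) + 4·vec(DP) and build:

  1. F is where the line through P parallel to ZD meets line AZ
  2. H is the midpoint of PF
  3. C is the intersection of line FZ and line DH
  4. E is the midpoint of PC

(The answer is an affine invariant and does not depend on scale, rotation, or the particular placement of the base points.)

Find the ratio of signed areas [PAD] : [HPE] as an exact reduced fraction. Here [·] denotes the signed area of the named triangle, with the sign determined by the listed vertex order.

Choose coordinates D = (0, 0), A = (1, 0), P = (0, 1), Z = (1, 4).
1. F is where the line through P parallel to ZD meets line AZ ⇒ F = (1, 5)
2. H is the midpoint of PF ⇒ H = (1/2, 3)
3. C is the intersection of line FZ and line DH ⇒ C = (1, 6)
4. E is the midpoint of PC ⇒ E = (1/2, 7/2)
2·[PAD] = -1, 2·[HPE] = -1/4
[PAD]:[HPE] = -1:-1/4 = 4

[PAD]:[HPE] = 4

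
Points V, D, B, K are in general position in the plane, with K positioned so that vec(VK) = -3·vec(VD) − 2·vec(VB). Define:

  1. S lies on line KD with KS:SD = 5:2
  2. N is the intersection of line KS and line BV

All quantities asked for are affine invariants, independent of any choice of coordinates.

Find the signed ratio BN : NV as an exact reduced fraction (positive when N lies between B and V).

BN:NV = -3

Choose coordinates V = (0, 0), D = (1, 0), B = (0, 1), K = (-3, -2).
1. S lies on line KD with KS:SD = 5:2 ⇒ S = (-1/7, -4/7)
2. N is the intersection of line KS and line BV ⇒ N = (0, -1/2)
N = B + t·(V−B) with t = 3/2, so BN:NV = t:(1−t) = 3/2:-1/2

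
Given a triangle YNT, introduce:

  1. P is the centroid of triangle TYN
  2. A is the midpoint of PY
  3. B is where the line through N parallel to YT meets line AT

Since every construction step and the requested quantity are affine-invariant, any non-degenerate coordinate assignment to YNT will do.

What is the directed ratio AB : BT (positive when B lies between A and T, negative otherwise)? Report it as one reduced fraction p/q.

Set Y = (0, 0), N = (1, 0), T = (0, 1); any affine frame gives the same invariant.
1. P is the centroid of triangle TYN ⇒ P = (1/3, 1/3)
2. A is the midpoint of PY ⇒ A = (1/6, 1/6)
3. B is where the line through N parallel to YT meets line AT ⇒ B = (1, -4)
B = A + t·(T−A) with t = -5, so AB:BT = t:(1−t) = -5:6

AB:BT = -5/6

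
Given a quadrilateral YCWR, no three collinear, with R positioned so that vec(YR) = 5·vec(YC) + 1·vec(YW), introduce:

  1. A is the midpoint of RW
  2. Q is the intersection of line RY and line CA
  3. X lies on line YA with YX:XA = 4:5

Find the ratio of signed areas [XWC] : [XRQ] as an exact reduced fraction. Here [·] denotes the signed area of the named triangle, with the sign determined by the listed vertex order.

[XWC]:[XRQ] = -7/10

Choose coordinates Y = (0, 0), C = (1, 0), W = (0, 1), R = (5, 1).
1. A is the midpoint of RW ⇒ A = (5/2, 1)
2. Q is the intersection of line RY and line CA ⇒ Q = (10/7, 2/7)
3. X lies on line YA with YX:XA = 4:5 ⇒ X = (10/9, 4/9)
2·[XWC] = 5/9, 2·[XRQ] = -50/63
[XWC]:[XRQ] = 5/9:-50/63 = -7/10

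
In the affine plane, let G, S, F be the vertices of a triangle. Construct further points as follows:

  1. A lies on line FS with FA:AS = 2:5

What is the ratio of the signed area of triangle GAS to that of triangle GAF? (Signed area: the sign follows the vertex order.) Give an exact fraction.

[GAS]:[GAF] = -5/2

Assign G = (0, 0), S = (1, 0), F = (0, 1) — the answer is frame-independent, so this choice is without loss of generality.
1. A lies on line FS with FA:AS = 2:5 ⇒ A = (2/7, 5/7)
2·[GAS] = -5/7, 2·[GAF] = 2/7
[GAS]:[GAF] = -5/7:2/7 = -5/2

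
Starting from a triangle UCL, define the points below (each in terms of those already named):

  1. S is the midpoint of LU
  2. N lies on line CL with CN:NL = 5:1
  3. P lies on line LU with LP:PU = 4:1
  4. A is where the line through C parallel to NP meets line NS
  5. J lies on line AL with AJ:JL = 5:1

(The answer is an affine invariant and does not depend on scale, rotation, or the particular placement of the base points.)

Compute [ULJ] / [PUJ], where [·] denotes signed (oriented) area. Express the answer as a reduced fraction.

Choose coordinates U = (0, 0), C = (1, 0), L = (0, 1).
1. S is the midpoint of LU ⇒ S = (0, 1/2)
2. N lies on line CL with CN:NL = 5:1 ⇒ N = (1/6, 5/6)
3. P lies on line LU with LP:PU = 4:1 ⇒ P = (0, 1/5)
4. A is where the line through C parallel to NP meets line NS ⇒ A = (43/18, 95/18)
5. J lies on line AL with AJ:JL = 5:1 ⇒ J = (43/108, 185/108)
2·[ULJ] = -43/108, 2·[PUJ] = 43/540
[ULJ]:[PUJ] = -43/108:43/540 = -5

[ULJ]:[PUJ] = -5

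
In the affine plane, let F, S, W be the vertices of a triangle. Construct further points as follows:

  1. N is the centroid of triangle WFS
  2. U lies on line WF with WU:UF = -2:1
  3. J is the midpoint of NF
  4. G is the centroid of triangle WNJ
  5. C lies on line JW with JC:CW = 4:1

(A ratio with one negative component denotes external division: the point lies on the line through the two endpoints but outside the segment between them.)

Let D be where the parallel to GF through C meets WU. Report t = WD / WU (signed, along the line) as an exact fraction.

t = 2/15

Set F = (0, 0), S = (1, 0), W = (0, 1); any affine frame gives the same invariant.
1. N is the centroid of triangle WFS ⇒ N = (1/3, 1/3)
2. U lies on line WF with WU:UF = -2:1 ⇒ U = (0, -1)
3. J is the midpoint of NF ⇒ J = (1/6, 1/6)
4. G is the centroid of triangle WNJ ⇒ G = (1/6, 1/2)
5. C lies on line JW with JC:CW = 4:1 ⇒ C = (1/30, 5/6)
through C parallel to GF: direction (-1/6, -1/2); meets WU at D = (0, 11/15)
D = W + t·(U−W) with t = 2/15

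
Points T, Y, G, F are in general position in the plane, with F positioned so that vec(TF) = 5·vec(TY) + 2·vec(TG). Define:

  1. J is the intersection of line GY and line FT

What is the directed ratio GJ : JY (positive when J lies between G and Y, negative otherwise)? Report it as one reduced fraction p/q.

Set T = (0, 0), Y = (1, 0), G = (0, 1), F = (5, 2); any affine frame gives the same invariant.
1. J is the intersection of line GY and line FT ⇒ J = (5/7, 2/7)
J = G + t·(Y−G) with t = 5/7, so GJ:JY = t:(1−t) = 5/7:2/7

GJ:JY = 5/2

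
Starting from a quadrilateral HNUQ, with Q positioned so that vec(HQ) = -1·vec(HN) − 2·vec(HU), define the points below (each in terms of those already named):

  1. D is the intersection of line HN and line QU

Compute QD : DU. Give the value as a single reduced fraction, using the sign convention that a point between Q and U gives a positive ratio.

QD:DU = 2

Assign H = (0, 0), N = (1, 0), U = (0, 1), Q = (-1, -2) — the answer is frame-independent, so this choice is without loss of generality.
1. D is the intersection of line HN and line QU ⇒ D = (-1/3, 0)
D = Q + t·(U−Q) with t = 2/3, so QD:DU = t:(1−t) = 2/3:1/3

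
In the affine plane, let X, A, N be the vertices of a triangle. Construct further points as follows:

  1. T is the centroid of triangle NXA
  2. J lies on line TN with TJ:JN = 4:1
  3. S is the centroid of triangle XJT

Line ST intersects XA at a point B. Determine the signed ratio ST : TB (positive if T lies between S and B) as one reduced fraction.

ST:TB = 1/5

Work in coordinates with X = (0, 0), A = (1, 0), N = (0, 1).
1. T is the centroid of triangle NXA ⇒ T = (1/3, 1/3)
2. J lies on line TN with TJ:JN = 4:1 ⇒ J = (1/15, 13/15)
3. S is the centroid of triangle XJT ⇒ S = (2/15, 2/5)
line ST meets XA at B = (4/3, 0)
T = S + t·(B−S) with t = 1/6, so ST:TB = 1/6:5/6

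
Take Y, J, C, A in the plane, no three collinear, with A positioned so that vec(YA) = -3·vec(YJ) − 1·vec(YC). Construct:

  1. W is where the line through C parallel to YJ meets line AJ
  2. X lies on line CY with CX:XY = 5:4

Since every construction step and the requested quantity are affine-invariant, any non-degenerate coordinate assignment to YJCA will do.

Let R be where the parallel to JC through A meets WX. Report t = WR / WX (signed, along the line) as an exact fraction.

Work in coordinates with Y = (0, 0), J = (1, 0), C = (0, 1), A = (-3, -1).
1. W is where the line through C parallel to YJ meets line AJ ⇒ W = (5, 1)
2. X lies on line CY with CX:XY = 5:4 ⇒ X = (0, 4/9)
through A parallel to JC: direction (-1, 1); meets WX at R = (-4, 0)
R = W + t·(X−W) with t = 9/5

t = 9/5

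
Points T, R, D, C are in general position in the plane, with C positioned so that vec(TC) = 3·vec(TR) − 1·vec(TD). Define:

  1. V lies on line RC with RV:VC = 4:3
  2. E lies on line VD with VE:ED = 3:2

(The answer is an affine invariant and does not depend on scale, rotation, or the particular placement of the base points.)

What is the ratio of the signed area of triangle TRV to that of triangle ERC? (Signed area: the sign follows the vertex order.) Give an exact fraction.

[TRV]:[ERC] = -20/21

Work in coordinates with T = (0, 0), R = (1, 0), D = (0, 1), C = (3, -1).
1. V lies on line RC with RV:VC = 4:3 ⇒ V = (15/7, -4/7)
2. E lies on line VD with VE:ED = 3:2 ⇒ E = (6/7, 13/35)
2·[TRV] = -4/7, 2·[ERC] = 3/5
[TRV]:[ERC] = -4/7:3/5 = -20/21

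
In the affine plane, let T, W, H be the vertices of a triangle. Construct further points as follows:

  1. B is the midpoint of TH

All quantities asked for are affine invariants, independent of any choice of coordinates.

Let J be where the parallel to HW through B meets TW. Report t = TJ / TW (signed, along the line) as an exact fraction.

t = 1/2

Work in coordinates with T = (0, 0), W = (1, 0), H = (0, 1).
1. B is the midpoint of TH ⇒ B = (0, 1/2)
through B parallel to HW: direction (1, -1); meets TW at J = (1/2, 0)
J = T + t·(W−T) with t = 1/2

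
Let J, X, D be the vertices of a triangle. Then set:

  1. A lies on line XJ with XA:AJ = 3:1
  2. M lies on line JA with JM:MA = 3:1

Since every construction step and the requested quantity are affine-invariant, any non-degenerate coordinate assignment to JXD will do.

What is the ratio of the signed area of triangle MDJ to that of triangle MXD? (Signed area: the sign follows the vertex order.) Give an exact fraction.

[MDJ]:[MXD] = 3/13

Assign J = (0, 0), X = (1, 0), D = (0, 1) — the answer is frame-independent, so this choice is without loss of generality.
1. A lies on line XJ with XA:AJ = 3:1 ⇒ A = (1/4, 0)
2. M lies on line JA with JM:MA = 3:1 ⇒ M = (3/16, 0)
2·[MDJ] = 3/16, 2·[MXD] = 13/16
[MDJ]:[MXD] = 3/16:13/16 = 3/13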